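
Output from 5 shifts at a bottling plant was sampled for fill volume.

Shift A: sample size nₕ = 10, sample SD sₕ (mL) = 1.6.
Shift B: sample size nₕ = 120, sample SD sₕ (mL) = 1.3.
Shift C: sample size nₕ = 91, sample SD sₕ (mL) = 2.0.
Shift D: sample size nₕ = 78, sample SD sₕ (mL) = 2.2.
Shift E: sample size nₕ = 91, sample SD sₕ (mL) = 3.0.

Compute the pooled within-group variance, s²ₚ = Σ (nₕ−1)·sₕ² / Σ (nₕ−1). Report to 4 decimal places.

4.5892

Degrees of freedom: 9 + 119 + 90 + 77 + 90 = 385.
Σ(nₕ−1)sₕ² = 9·2.56 + 119·1.69 + 90·4 + 77·4.84 + 90·9 = 1766.83.
s²ₚ = 1766.83 / 385 = 4.589169... → 4.5892.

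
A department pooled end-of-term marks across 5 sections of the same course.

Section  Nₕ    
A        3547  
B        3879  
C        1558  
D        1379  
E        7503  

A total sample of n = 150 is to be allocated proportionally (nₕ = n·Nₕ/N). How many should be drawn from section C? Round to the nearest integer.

N = 3547 + 3879 + 1558 + 1379 + 7503 = 17866.
n_C = 150·1558/17866 = 13.081... → 13.

13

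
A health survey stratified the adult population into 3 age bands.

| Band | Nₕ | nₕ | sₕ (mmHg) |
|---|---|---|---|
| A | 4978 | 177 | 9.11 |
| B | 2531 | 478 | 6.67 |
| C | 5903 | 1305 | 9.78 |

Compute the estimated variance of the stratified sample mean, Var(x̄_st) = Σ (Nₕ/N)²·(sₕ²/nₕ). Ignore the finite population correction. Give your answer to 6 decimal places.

0.082106

N = 13412; Wₕ = Nₕ/N.
band A: (4978/13412)²·9.11²/177 = 0.064593108
band B: (2531/13412)²·6.67²/478 = 0.003314523
band C: (5903/13412)²·9.78²/1305 = 0.014197951
Sum = 0.082105582 → 0.082106.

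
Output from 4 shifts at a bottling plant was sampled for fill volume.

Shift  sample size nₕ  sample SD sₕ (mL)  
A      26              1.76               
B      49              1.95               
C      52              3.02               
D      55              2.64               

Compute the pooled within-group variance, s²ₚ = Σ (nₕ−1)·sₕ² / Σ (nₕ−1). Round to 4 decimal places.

A: (26−1)·1.76² = 25·3.0976 = 77.44
B: (49−1)·1.95² = 48·3.8025 = 182.52
C: (52−1)·3.02² = 51·9.1204 = 465.1404
D: (55−1)·2.64² = 54·6.9696 = 376.3584
Numerator = 1101.4588; denominator = Σ(nₕ−1) = 178.
s²ₚ = 1101.4588/178 = 6.187971... → 6.1880.

6.1880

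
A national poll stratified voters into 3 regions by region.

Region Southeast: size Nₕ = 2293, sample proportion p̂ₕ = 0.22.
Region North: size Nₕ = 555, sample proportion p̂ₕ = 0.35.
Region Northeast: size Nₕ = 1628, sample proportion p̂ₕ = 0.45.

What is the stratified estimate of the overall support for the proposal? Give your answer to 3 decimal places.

N = 2293 + 555 + 1628 = 4476.
Overall proportion = Σ (Nₕ/N)·p̂ₕ.
Σ Nₕp̂ₕ = 504.46 + 194.25 + 732.6 = 1431.31.
1431.31 / 4476 = 0.31977... → 0.320.

0.320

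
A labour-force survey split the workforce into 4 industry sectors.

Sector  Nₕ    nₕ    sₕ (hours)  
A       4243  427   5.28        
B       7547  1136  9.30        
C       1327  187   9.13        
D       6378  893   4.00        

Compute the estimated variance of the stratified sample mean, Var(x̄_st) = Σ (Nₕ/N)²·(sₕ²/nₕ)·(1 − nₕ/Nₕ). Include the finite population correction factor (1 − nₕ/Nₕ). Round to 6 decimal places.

N = 19495; Wₕ = Nₕ/N.
sector A: (4243/19495)²·5.28²/427·(1 − 427/4243) = 0.002781473
sector B: (7547/19495)²·9.30²/1136·(1 − 1136/7547) = 0.009692621
sector C: (1327/19495)²·9.13²/187·(1 − 187/1327) = 0.001774309
sector D: (6378/19495)²·4.00²/893·(1 − 893/6378) = 0.001649237
Sum = 0.015897640 → 0.015898.

0.015898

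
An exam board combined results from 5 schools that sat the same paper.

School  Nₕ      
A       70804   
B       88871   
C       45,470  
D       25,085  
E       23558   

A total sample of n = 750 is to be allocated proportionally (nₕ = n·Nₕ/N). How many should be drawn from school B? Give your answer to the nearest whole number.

N = 70804 + 88871 + 45470 + 25085 + 23558 = 253788.
n_B = 750·88871/253788 = 262.634... → 263.

263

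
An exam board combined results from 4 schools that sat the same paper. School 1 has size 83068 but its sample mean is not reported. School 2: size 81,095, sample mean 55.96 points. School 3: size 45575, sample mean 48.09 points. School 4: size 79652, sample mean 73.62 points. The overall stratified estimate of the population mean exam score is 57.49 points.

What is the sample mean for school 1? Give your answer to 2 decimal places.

48.67

N = 83068 + 81095 + 45575 + 79652 = 289390.
Overall total = μ·N = 57.49·289390 = 16637031.1.
Subtract the known strata: 81095·55.96 + 45575·48.09 + 79652·73.62 = 12593758.19.
Remaining total for school 1: 16637031.1 − 12593758.19 = 4043272.91.
Divide by its size: 4043272.91 / 83068 = 48.6743... → 48.67.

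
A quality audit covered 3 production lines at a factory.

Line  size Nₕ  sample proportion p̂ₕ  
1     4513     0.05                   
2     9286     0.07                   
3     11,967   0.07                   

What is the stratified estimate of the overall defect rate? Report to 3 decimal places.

Wₕ = Nₕ/N with N = 25766: 0.1752, 0.3604, 0.4644.
p̂_st = 0.1752·0.05 + 0.3604·0.07 + 0.4644·0.07 ≈ 0.06650... → 0.066.

0.066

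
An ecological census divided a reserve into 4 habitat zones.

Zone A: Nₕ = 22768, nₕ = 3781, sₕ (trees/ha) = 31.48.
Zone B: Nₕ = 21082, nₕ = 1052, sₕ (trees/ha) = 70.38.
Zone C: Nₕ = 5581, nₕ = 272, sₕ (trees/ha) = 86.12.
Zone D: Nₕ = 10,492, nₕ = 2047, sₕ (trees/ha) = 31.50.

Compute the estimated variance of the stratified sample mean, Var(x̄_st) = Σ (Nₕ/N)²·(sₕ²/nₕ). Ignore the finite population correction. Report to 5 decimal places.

0.87202

N = 59923; Wₕ = Nₕ/N.
zone A: (22768/59923)²·31.48²/3781 = 0.03783776
zone B: (21082/59923)²·70.38²/1052 = 0.58279968
zone C: (5581/59923)²·86.12²/272 = 0.23652448
zone D: (10492/59923)²·31.50²/2047 = 0.01486048
Sum = 0.87202240 → 0.87202.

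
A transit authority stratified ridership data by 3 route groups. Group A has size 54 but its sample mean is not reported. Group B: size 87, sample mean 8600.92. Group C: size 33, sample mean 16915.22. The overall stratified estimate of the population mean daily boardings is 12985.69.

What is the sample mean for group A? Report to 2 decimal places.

17648.66

N = 54 + 87 + 33 = 174.
Overall total = μ·N = 12985.69·174 = 2259510.06.
Subtract the known strata: 87·8600.92 + 33·16915.22 = 1306482.3.
Remaining total for group A: 2259510.06 − 1306482.3 = 953027.76.
Divide by its size: 953027.76 / 54 = 17648.6622... → 17648.66.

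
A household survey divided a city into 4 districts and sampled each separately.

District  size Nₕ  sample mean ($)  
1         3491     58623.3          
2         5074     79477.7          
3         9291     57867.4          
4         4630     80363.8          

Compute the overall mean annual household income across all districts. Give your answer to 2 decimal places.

67493.29

N = 3491 + 5074 + 9291 + 4630 = 22486.
Weight each subgroup mean by Nₕ/N and sum.
Σ Nₕx̄ₕ = 3491·58623.3 + 5074·79477.7 + 9291·57867.4 + 4630·80363.8 = 204653940.3 + 403269849.8 + 537646013.4 + 372084394 = 1517654197.5.
Divide by N: 1517654197.5 / 22486 = 67493.2935... → 67493.29.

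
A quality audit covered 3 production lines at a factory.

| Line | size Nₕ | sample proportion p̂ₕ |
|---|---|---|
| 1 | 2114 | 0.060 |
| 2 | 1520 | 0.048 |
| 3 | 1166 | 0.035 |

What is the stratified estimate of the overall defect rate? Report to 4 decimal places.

0.0501

Wₕ = Nₕ/N with N = 4800: 0.4404, 0.3167, 0.2429.
p̂_st = 0.4404·0.060 + 0.3167·0.048 + 0.2429·0.035 ≈ 0.050127... → 0.0501.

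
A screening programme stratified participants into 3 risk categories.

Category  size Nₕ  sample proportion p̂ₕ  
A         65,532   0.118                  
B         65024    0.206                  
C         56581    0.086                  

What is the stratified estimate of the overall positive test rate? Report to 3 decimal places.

N = 65532 + 65024 + 56581 = 187137.
Overall proportion = Σ (Nₕ/N)·p̂ₕ.
Σ Nₕp̂ₕ = 7732.776 + 13394.944 + 4865.966 = 25993.686.
25993.686 / 187137 = 0.13890... → 0.139.

0.139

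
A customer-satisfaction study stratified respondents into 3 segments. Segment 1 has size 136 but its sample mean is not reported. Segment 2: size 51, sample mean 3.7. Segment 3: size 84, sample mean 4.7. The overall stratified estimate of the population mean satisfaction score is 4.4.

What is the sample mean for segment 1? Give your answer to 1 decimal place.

N = 136 + 51 + 84 = 271.
Overall total = μ·N = 4.4·271 = 1192.4.
Subtract the known strata: 51·3.7 + 84·4.7 = 583.5.
Remaining total for segment 1: 1192.4 − 583.5 = 608.9.
Divide by its size: 608.9 / 136 = 4.477... → 4.5.

4.5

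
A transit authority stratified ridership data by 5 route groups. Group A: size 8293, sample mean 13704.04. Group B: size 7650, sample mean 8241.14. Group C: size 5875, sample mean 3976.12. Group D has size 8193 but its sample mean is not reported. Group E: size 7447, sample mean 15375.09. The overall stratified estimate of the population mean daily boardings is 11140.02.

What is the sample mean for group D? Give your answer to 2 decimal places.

12539.06

N = 8293 + 7650 + 5875 + 8193 + 7447 = 37458.
Overall total = μ·N = 11140.02·37458 = 417282869.16.
Subtract the known strata: 8293·13704.04 + 7650·8241.14 + 5875·3976.12 + 7447·15375.09 = 314550324.95.
Remaining total for group D: 417282869.16 − 314550324.95 = 102732544.21.
Divide by its size: 102732544.21 / 8193 = 12539.0631... → 12539.06.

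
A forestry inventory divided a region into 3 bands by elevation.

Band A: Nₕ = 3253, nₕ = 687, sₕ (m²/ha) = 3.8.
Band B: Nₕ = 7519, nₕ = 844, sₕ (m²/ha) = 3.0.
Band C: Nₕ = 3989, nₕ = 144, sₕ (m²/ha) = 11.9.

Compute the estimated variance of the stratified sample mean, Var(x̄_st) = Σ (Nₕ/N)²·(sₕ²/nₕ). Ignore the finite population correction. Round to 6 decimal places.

0.075605

N = 14761. Term for each stratum: Wₕ²sₕ²/nₕ.
Var(x̄_st) = 0.001020815 + 0.002766869 + 0.071817113 = 0.075604797 → 0.075605.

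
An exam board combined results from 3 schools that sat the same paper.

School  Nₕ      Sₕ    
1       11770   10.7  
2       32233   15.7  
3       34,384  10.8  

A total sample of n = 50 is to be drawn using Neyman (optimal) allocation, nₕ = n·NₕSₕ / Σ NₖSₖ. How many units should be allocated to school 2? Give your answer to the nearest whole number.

25

Σ NₕSₕ = 11770·10.7 + 32233·15.7 + 34384·10.8 = 1003344.3.
Share for 2: 506058.1/1003344.3 = 0.50437.
n_2 = 50 × 0.50437 = 25.219... → 25.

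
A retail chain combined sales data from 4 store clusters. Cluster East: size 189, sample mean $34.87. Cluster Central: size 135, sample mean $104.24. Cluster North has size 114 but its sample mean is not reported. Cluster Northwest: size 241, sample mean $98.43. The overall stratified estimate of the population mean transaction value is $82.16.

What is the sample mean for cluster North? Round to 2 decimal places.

100.02

N = 189 + 135 + 114 + 241 = 679.
Overall total = μ·N = 82.16·679 = 55786.64.
Subtract the known strata: 189·34.87 + 135·104.24 + 241·98.43 = 44384.46.
Remaining total for cluster North: 55786.64 − 44384.46 = 11402.18.
Divide by its size: 11402.18 / 114 = 100.0191... → 100.02.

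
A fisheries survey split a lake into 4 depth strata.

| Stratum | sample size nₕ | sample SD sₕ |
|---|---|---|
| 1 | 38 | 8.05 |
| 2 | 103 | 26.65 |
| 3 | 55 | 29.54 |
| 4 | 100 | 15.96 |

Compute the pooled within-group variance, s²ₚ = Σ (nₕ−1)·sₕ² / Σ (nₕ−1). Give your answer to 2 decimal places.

504.04

1: (38−1)·8.05² = 37·64.8025 = 2397.6925
2: (103−1)·26.65² = 102·710.2225 = 72442.695
3: (55−1)·29.54² = 54·872.6116 = 47121.0264
4: (100−1)·15.96² = 99·254.7216 = 25217.4384
Numerator = 147178.8523; denominator = Σ(nₕ−1) = 292.
s²ₚ = 147178.8523/292 = 504.0372... → 504.04.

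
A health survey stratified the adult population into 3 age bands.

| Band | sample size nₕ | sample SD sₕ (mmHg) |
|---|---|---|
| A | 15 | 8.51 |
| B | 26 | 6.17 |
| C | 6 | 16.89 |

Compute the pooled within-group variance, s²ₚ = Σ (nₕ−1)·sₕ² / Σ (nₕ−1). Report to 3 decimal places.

Degrees of freedom: 14 + 25 + 5 = 44.
Σ(nₕ−1)sₕ² = 14·72.4201 + 25·38.0689 + 5·285.2721 = 3391.9644.
s²ₚ = 3391.9644 / 44 = 77.0901 → 77.090.

77.090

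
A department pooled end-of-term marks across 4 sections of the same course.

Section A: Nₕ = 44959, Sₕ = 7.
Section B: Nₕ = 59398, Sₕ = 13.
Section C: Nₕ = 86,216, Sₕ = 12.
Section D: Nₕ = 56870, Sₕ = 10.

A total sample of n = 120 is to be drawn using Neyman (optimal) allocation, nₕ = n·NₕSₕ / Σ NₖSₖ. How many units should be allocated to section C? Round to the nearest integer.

46

Σ NₕSₕ = 44959·7 + 59398·13 + 86216·12 + 56870·10 = 2690179.
Share for C: 1034592/2690179 = 0.38458.
n_C = 120 × 0.38458 = 46.150... → 46.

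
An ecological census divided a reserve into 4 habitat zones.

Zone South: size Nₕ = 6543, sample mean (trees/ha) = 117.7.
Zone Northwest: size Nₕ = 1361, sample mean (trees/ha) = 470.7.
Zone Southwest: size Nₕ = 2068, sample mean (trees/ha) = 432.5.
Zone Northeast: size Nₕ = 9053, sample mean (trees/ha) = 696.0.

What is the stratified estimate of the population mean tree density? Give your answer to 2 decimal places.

N = 19025; weights Wₕ = Nₕ/N = (0.3439, 0.0715, 0.1087, 0.4758).
x̄_st = Σ Wₕ·x̄ₕ = 0.3439·117.7 + 0.0715·470.7 + 0.1087·432.5 + 0.4758·696.0 ≈ 452.3538...
→ 452.35.

452.35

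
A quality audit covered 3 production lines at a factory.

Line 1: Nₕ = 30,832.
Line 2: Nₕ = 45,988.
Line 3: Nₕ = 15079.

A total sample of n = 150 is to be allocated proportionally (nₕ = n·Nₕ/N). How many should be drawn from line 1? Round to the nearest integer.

Share of line 1 = 30832/91899 = 0.33550.
Allocate 150 × 0.33550 = 50.325... → 50.

50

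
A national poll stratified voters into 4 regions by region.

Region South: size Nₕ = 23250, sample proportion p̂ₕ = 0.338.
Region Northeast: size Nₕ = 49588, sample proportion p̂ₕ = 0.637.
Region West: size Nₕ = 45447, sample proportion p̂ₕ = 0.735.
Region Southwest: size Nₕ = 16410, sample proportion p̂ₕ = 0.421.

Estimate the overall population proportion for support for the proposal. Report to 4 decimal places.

0.5921

N = 23250 + 49588 + 45447 + 16410 = 134695.
Overall proportion = Σ (Nₕ/N)·p̂ₕ.
Σ Nₕp̂ₕ = 7858.5 + 31587.556 + 33403.545 + 6908.61 = 79758.211.
79758.211 / 134695 = 0.592139... → 0.5921.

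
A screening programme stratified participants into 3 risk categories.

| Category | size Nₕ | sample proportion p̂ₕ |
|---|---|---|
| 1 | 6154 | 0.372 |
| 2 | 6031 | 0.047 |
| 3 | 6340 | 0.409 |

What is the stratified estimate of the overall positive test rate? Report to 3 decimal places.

0.279

Wₕ = Nₕ/N with N = 18525: 0.3322, 0.3256, 0.3422.
p̂_st = 0.3322·0.372 + 0.3256·0.047 + 0.3422·0.409 ≈ 0.27886... → 0.279.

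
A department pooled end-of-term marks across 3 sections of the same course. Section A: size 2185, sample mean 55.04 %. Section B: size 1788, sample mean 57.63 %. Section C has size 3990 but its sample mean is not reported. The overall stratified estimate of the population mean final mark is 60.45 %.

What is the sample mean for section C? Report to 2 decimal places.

64.68

Σ Nₕx̄ₕ = N·μ, so 3990·x̄_C = 7963·60.45 − (2185·55.04 + 1788·57.63).
= 481363.35 − 223304.84 = 258058.51.
x̄_C = 258058.51 / 3990 = 64.6763... → 64.68.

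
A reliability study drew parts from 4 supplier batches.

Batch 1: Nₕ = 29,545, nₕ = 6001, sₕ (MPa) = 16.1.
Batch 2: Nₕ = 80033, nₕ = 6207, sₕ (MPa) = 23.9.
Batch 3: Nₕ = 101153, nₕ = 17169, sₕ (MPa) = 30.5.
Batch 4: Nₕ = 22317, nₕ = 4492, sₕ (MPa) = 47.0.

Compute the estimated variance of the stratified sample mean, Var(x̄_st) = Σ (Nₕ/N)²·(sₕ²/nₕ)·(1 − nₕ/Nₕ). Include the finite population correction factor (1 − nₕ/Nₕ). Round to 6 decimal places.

0.022642

N = 233048. Term for each stratum: Wₕ²sₕ²/nₕ·(1−nₕ/Nₕ).
Var(x̄_st) = 0.000553225 + 0.010011559 + 0.008474991 + 0.003601891 = 0.022641666 → 0.022642.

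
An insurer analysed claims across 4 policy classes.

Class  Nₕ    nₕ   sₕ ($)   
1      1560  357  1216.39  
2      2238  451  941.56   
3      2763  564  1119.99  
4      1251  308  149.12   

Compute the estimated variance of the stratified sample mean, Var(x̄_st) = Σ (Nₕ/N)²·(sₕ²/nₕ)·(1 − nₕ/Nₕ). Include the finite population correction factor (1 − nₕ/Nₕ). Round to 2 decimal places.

N = 7812. Term for each stratum: Wₕ²sₕ²/nₕ·(1−nₕ/Nₕ).
Var(x̄_st) = 127.45099 + 128.81891 + 221.42713 + 1.39561 = 479.09265 → 479.09.

479.09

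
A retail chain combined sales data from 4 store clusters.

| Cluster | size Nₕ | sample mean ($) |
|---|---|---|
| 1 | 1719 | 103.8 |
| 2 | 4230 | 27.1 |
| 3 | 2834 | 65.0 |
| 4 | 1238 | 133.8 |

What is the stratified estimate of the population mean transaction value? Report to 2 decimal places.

64.16

x̄_st = (Σ Nₕx̄ₕ) / (Σ Nₕ) = (1719·103.8 + 4230·27.1 + 2834·65.0 + 1238·133.8) / 10021
= 642919.6 / 10021 = 64.1572... → 64.16.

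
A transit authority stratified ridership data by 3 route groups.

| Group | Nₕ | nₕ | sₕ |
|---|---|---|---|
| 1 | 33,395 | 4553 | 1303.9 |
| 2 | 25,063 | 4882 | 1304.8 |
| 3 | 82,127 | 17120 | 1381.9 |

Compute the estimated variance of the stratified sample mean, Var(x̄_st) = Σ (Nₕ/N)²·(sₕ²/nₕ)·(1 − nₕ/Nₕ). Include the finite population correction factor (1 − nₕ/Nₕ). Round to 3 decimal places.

N = 140585. Term for each stratum: Wₕ²sₕ²/nₕ·(1−nₕ/Nₕ).
Var(x̄_st) = 18.197837 + 8.924582 + 30.131280 = 57.253699 → 57.254.

57.254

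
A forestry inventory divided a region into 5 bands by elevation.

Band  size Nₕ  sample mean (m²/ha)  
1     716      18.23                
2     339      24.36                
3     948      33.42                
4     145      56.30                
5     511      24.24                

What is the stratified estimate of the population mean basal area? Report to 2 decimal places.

27.66

N = 716 + 339 + 948 + 145 + 511 = 2659.
Overall mean = Σ (Nₕ/N)·x̄ₕ — weight by population share, not a simple average.
Σ Nₕx̄ₕ = 716·18.23 + 339·24.36 + 948·33.42 + 145·56.30 + 511·24.24 = 13052.68 + 8258.04 + 31682.16 + 8163.5 + 12386.64 = 73543.02.
Divide by N: 73543.02 / 2659 = 27.6581... → 27.66.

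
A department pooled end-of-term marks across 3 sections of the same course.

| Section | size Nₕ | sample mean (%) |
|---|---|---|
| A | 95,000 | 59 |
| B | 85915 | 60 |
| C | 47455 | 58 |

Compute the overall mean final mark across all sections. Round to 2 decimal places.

59.17

x̄_st = (Σ Nₕx̄ₕ) / (Σ Nₕ) = (95000·59 + 85915·60 + 47455·58) / 228370
= 13512290 / 228370 = 59.1684... → 59.17.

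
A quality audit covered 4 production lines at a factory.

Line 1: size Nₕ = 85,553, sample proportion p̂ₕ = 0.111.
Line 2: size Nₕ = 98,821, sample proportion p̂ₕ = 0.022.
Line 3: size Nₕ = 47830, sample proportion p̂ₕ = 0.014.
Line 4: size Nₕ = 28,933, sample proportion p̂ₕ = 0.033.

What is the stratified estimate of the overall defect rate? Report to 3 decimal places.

Wₕ = Nₕ/N with N = 261137: 0.3276, 0.3784, 0.1832, 0.1108.
p̂_st = 0.3276·0.111 + 0.3784·0.022 + 0.1832·0.014 + 0.1108·0.033 ≈ 0.05091... → 0.051.

0.051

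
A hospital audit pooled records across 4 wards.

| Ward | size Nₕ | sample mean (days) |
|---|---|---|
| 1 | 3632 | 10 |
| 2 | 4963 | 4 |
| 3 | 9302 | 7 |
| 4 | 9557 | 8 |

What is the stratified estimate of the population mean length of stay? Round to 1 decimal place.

N = 27454; weights Wₕ = Nₕ/N = (0.1323, 0.1808, 0.3388, 0.3481).
x̄_st = Σ Wₕ·x̄ₕ = 0.1323·10 + 0.1808·4 + 0.3388·7 + 0.3481·8 ≈ 7.203...
→ 7.2.

7.2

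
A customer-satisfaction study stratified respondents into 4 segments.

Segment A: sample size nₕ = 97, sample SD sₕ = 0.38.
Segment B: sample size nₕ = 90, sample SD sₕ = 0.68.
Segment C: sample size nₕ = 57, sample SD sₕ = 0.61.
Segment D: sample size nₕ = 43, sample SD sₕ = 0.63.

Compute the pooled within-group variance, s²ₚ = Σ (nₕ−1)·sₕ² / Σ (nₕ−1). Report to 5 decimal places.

0.32694

Degrees of freedom: 96 + 89 + 56 + 42 = 283.
Σ(nₕ−1)sₕ² = 96·0.1444 + 89·0.4624 + 56·0.3721 + 42·0.3969 = 92.5234.
s²ₚ = 92.5234 / 283 = 0.3269378... → 0.32694.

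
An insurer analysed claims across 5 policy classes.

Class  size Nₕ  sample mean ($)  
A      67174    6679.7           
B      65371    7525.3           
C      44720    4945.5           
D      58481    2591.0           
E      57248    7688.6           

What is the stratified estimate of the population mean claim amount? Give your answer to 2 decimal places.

N = 67174 + 65371 + 44720 + 58481 + 57248 = 292994.
Weight each subgroup mean by Nₕ/N and sum.
Σ Nₕx̄ₕ = 67174·6679.7 + 65371·7525.3 + 44720·4945.5 + 58481·2591.0 + 57248·7688.6 = 448702167.8 + 491936386.3 + 221162760 + 151524271 + 440156972.8 = 1753482557.9.
Divide by N: 1753482557.9 / 292994 = 5984.7047... → 5984.70.

5984.70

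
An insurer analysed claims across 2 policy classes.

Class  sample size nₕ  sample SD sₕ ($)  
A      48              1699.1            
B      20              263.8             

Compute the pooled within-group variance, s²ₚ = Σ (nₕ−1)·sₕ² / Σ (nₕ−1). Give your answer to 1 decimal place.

A: (48−1)·1699.1² = 47·2886940.81 = 135686218.07
B: (20−1)·263.8² = 19·69590.44 = 1322218.36
Numerator = 137008436.43; denominator = Σ(nₕ−1) = 66.
s²ₚ = 137008436.43/66 = 2075885.400... → 2075885.4.

2075885.4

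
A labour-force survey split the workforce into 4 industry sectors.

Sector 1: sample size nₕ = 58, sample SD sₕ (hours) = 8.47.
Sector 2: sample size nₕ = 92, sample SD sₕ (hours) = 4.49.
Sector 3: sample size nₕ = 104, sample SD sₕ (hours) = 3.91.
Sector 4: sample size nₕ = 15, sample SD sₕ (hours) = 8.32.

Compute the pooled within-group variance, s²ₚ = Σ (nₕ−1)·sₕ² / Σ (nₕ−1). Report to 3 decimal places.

1: (58−1)·8.47² = 57·71.7409 = 4089.2313
2: (92−1)·4.49² = 91·20.1601 = 1834.5691
3: (104−1)·3.91² = 103·15.2881 = 1574.6743
4: (15−1)·8.32² = 14·69.2224 = 969.1136
Numerator = 8467.5883; denominator = Σ(nₕ−1) = 265.
s²ₚ = 8467.5883/265 = 31.95316... → 31.953.

31.953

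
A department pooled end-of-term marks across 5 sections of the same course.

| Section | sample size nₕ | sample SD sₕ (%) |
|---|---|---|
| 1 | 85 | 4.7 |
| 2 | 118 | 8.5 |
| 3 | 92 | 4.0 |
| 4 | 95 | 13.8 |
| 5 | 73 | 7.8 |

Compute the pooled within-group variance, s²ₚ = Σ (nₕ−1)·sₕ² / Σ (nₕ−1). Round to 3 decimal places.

Degrees of freedom: 84 + 117 + 91 + 94 + 72 = 458.
Σ(nₕ−1)sₕ² = 84·22.09 + 117·72.25 + 91·16 + 94·190.44 + 72·60.84 = 34046.65.
s²ₚ = 34046.65 / 458 = 74.33766... → 74.338.

74.338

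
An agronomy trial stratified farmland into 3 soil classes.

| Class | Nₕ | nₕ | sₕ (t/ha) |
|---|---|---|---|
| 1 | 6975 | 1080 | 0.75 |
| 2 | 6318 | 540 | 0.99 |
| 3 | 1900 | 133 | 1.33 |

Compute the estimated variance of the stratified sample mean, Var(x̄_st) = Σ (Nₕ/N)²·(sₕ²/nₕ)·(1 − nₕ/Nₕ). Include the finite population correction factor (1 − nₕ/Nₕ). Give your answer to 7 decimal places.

N = 15193; Wₕ = Nₕ/N.
class 1: (6975/15193)²·0.75²/1080·(1 − 1080/6975) = 0.0000927769
class 2: (6318/15193)²·0.99²/540·(1 − 540/6318) = 0.0002870428
class 3: (1900/15193)²·1.33²/133·(1 − 133/1900) = 0.0001934438
Sum = 0.0005732635 → 0.0005733.

0.0005733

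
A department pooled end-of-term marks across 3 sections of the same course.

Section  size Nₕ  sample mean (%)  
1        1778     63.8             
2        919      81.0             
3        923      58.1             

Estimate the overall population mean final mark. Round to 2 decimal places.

66.71

N = 1778 + 919 + 923 = 3620.
The stratified mean weights each stratum mean by its population share Nₕ/N.
Σ Nₕx̄ₕ = 1778·63.8 + 919·81.0 + 923·58.1 = 113436.4 + 74439 + 53626.3 = 241501.7.
Divide by N: 241501.7 / 3620 = 66.7132... → 66.71.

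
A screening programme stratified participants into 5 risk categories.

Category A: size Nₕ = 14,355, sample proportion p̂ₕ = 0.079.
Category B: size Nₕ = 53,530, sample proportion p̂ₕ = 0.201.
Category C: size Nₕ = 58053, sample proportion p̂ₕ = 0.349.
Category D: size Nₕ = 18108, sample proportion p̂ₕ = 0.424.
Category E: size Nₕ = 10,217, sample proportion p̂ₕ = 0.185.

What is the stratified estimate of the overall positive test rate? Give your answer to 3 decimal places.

N = 14355 + 53530 + 58053 + 18108 + 10217 = 154263.
Overall proportion = Σ (Nₕ/N)·p̂ₕ.
Σ Nₕp̂ₕ = 1134.045 + 10759.53 + 20260.497 + 7677.792 + 1890.145 = 41722.009.
41722.009 / 154263 = 0.27046... → 0.270.

0.270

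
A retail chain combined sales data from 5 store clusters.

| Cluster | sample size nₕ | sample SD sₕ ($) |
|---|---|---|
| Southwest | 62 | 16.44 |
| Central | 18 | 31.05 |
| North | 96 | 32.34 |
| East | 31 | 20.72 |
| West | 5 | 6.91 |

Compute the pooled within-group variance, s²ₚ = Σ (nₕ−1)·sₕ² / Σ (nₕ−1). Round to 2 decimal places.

Southwest: (62−1)·16.44² = 61·270.2736 = 16486.6896
Central: (18−1)·31.05² = 17·964.1025 = 16389.7425
North: (96−1)·32.34² = 95·1045.8756 = 99358.182
East: (31−1)·20.72² = 30·429.3184 = 12879.552
West: (5−1)·6.91² = 4·47.7481 = 190.9924
Numerator = 145305.1585; denominator = Σ(nₕ−1) = 207.
s²ₚ = 145305.1585/207 = 701.9573... → 701.96.

701.96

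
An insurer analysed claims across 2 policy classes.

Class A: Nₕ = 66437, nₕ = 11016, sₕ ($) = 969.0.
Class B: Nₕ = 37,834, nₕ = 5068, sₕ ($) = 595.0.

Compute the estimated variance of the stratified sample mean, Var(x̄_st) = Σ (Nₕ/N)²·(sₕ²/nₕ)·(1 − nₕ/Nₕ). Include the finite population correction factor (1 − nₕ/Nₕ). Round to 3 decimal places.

36.830

N = 104271; Wₕ = Nₕ/N.
class A: (66437/104271)²·969.0²/11016·(1 − 11016/66437) = 28.865622
class B: (37834/104271)²·595.0²/5068·(1 − 5068/37834) = 7.964819
Sum = 36.830441 → 36.830.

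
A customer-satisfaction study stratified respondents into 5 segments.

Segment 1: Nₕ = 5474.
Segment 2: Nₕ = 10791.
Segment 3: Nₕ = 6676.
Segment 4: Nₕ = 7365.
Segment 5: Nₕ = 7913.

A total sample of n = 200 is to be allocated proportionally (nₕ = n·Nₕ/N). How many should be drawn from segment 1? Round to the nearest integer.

29

N = 5474 + 10791 + 6676 + 7365 + 7913 = 38219.
n_1 = 200·5474/38219 = 28.645... → 29.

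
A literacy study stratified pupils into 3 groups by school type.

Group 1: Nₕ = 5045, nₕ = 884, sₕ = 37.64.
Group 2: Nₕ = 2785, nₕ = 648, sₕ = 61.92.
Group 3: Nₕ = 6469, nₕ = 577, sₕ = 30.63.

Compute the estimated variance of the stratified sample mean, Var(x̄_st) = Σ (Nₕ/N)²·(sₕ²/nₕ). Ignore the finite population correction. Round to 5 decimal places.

N = 14299. Term for each stratum: Wₕ²sₕ²/nₕ.
Var(x̄_st) = 0.19950692 + 0.22445328 + 0.33279834 = 0.75675854 → 0.75676.

0.75676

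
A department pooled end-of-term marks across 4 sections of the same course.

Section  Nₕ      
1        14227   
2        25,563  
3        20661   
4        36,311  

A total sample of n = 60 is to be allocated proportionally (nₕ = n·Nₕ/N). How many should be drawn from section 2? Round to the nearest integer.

16

Share of section 2 = 25563/96762 = 0.26418.
Allocate 60 × 0.26418 = 15.851... → 16.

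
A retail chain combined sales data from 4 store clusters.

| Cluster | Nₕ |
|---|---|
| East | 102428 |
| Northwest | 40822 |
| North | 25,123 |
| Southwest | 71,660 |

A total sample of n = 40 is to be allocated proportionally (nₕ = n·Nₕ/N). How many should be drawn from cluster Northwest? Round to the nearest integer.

7

Share of cluster Northwest = 40822/240033 = 0.17007.
Allocate 40 × 0.17007 = 6.803... → 7.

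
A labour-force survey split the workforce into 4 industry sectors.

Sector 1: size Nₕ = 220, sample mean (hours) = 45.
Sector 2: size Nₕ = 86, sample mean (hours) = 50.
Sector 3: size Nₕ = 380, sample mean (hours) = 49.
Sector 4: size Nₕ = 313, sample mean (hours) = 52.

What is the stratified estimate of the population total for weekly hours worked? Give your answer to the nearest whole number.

Estimate total by summing Nₕ·x̄ₕ over strata.
220·45 + 86·50 + 380·49 + 313·52 = 9900 + 4300 + 18620 + 16276 = 49096.

49096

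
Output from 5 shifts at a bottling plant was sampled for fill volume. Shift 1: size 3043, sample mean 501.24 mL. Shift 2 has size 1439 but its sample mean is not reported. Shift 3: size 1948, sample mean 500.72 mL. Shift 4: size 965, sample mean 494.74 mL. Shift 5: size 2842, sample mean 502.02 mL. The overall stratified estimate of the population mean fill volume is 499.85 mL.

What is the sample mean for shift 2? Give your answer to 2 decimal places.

494.87

Σ Nₕx̄ₕ = N·μ, so 1439·x̄_2 = 10237·499.85 − (3043·501.24 + 1948·500.72 + 965·494.74 + 2842·502.02).
= 5116964.45 − 4404840.82 = 712123.63.
x̄_2 = 712123.63 / 1439 = 494.8740... → 494.87.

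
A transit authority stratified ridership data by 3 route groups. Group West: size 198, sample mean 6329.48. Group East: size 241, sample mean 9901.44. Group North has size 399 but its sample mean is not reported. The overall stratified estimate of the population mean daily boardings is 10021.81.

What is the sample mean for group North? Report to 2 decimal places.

11926.80

Σ Nₕx̄ₕ = N·μ, so 399·x̄_North = 838·10021.81 − (198·6329.48 + 241·9901.44).
= 8398276.78 − 3639484.08 = 4758792.7.
x̄_North = 4758792.7 / 399 = 11926.7987... → 11926.80.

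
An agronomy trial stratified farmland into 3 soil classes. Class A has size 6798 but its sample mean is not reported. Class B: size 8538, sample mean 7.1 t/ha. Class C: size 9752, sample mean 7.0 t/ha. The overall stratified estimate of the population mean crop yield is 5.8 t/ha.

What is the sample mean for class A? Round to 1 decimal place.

2.4

N = 6798 + 8538 + 9752 = 25088.
Overall total = μ·N = 5.8·25088 = 145510.4.
Subtract the known strata: 8538·7.1 + 9752·7.0 = 128883.8.
Remaining total for class A: 145510.4 − 128883.8 = 16626.6.
Divide by its size: 16626.6 / 6798 = 2.446... → 2.4.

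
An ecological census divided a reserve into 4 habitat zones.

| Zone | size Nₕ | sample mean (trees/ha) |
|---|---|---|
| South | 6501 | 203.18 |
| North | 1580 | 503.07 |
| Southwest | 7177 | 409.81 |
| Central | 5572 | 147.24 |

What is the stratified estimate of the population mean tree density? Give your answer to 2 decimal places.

N = 6501 + 1580 + 7177 + 5572 = 20830.
Overall mean = Σ (Nₕ/N)·x̄ₕ — weight by population share, not a simple average.
Σ Nₕx̄ₕ = 6501·203.18 + 1580·503.07 + 7177·409.81 + 5572·147.24 = 1320873.18 + 794850.6 + 2941206.37 + 820421.28 = 5877351.43.
Divide by N: 5877351.43 / 20830 = 282.1580... → 282.16.

282.16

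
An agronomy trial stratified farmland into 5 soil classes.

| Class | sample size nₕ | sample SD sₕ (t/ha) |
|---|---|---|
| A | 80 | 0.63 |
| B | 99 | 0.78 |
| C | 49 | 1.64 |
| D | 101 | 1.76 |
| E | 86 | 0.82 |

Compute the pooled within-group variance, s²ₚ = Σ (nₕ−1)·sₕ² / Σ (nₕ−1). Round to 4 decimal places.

1.4317

A: (80−1)·0.63² = 79·0.3969 = 31.3551
B: (99−1)·0.78² = 98·0.6084 = 59.6232
C: (49−1)·1.64² = 48·2.6896 = 129.1008
D: (101−1)·1.76² = 100·3.0976 = 309.76
E: (86−1)·0.82² = 85·0.6724 = 57.154
Numerator = 586.9931; denominator = Σ(nₕ−1) = 410.
s²ₚ = 586.9931/410 = 1.431690... → 1.4317.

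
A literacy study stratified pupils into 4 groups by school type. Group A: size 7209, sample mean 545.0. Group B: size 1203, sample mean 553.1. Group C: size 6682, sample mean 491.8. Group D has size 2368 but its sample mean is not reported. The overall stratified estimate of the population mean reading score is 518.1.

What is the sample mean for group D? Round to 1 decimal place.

Σ Nₕx̄ₕ = N·μ, so 2368·x̄_D = 17462·518.1 − (7209·545.0 + 1203·553.1 + 6682·491.8).
= 9047062.2 − 7880491.9 = 1166570.3.
x̄_D = 1166570.3 / 2368 = 492.639... → 492.6.

492.6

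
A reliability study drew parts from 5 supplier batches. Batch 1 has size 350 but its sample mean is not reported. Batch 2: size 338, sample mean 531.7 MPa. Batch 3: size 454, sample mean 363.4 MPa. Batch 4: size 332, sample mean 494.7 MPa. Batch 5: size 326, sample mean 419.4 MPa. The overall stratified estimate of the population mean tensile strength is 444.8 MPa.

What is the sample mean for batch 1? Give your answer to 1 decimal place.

442.8

N = 350 + 338 + 454 + 332 + 326 = 1800.
Overall total = μ·N = 444.8·1800 = 800640.
Subtract the known strata: 338·531.7 + 454·363.4 + 332·494.7 + 326·419.4 = 645663.
Remaining total for batch 1: 800640 − 645663 = 154977.
Divide by its size: 154977 / 350 = 442.791... → 442.8.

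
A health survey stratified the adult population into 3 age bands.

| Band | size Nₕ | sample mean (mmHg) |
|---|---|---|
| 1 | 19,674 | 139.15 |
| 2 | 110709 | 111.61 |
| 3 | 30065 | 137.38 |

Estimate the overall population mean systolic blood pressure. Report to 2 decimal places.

N = 160448; weights Wₕ = Nₕ/N = (0.1226, 0.6900, 0.1874).
x̄_st = Σ Wₕ·x̄ₕ = 0.1226·139.15 + 0.6900·111.61 + 0.1874·137.38 ≈ 119.8158...
→ 119.82.

119.82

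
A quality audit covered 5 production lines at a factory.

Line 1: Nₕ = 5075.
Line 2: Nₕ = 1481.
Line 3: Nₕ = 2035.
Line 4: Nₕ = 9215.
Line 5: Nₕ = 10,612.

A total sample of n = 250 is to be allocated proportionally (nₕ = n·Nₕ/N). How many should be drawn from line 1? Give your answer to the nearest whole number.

N = 5075 + 1481 + 2035 + 9215 + 10612 = 28418.
n_1 = 250·5075/28418 = 44.646... → 45.

45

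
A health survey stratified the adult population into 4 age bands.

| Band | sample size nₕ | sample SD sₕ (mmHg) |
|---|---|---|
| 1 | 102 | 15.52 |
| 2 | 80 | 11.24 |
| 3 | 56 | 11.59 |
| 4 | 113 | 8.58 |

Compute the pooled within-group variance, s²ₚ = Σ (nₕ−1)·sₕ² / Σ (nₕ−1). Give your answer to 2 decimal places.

Degrees of freedom: 101 + 79 + 55 + 112 = 347.
Σ(nₕ−1)sₕ² = 101·240.8704 + 79·126.3376 + 55·134.3281 + 112·73.6164 = 49941.6631.
s²ₚ = 49941.6631 / 347 = 143.9241... → 143.92.

143.92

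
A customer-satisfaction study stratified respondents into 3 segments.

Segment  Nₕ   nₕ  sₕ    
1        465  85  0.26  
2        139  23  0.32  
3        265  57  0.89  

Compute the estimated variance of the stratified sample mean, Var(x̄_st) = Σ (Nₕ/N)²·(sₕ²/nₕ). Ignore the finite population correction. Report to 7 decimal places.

N = 869; Wₕ = Nₕ/N.
segment 1: (465/869)²·0.26²/85 = 0.0002277163
segment 2: (139/869)²·0.32²/23 = 0.0001139101
segment 3: (265/869)²·0.89²/57 = 0.0012922822
Sum = 0.0016339086 → 0.0016339.

0.0016339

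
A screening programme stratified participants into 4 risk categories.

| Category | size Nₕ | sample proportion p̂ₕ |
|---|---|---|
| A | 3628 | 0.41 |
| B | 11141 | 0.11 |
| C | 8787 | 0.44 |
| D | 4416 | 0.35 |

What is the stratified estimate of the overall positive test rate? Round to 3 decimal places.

Wₕ = Nₕ/N with N = 27972: 0.1297, 0.3983, 0.3141, 0.1579.
p̂_st = 0.1297·0.41 + 0.3983·0.11 + 0.3141·0.44 + 0.1579·0.35 ≈ 0.29046... → 0.290.

0.290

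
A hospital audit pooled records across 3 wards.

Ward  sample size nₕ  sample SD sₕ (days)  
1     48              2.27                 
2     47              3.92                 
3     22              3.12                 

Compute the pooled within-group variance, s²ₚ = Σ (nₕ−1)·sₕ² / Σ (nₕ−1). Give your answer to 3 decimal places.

10.118

1: (48−1)·2.27² = 47·5.1529 = 242.1863
2: (47−1)·3.92² = 46·15.3664 = 706.8544
3: (22−1)·3.12² = 21·9.7344 = 204.4224
Numerator = 1153.4631; denominator = Σ(nₕ−1) = 114.
s²ₚ = 1153.4631/114 = 10.11810... → 10.118.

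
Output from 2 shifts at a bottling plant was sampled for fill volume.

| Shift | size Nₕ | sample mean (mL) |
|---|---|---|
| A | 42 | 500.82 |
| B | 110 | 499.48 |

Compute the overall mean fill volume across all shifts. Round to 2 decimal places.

N = 152; weights Wₕ = Nₕ/N = (0.2763, 0.7237).
x̄_st = Σ Wₕ·x̄ₕ = 0.2763·500.82 + 0.7237·499.48 ≈ 499.8503...
→ 499.85.

499.85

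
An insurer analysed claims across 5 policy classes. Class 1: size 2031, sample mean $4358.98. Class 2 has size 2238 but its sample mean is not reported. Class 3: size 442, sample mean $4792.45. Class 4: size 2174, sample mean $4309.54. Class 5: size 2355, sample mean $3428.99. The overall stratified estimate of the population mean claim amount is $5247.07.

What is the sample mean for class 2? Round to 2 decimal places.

8966.65

Σ Nₕx̄ₕ = N·μ, so 2238·x̄_2 = 9240·5247.07 − (2031·4358.98 + 442·4792.45 + 2174·4309.54 + 2355·3428.99).
= 48482926.8 − 28415562.69 = 20067364.11.
x̄_2 = 20067364.11 / 2238 = 8966.6506... → 8966.65.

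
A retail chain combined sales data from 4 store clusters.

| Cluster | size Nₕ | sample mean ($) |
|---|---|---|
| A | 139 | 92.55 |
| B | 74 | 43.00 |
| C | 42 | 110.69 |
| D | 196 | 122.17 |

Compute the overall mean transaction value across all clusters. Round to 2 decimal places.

N = 451; weights Wₕ = Nₕ/N = (0.3082, 0.1641, 0.0931, 0.4346).
x̄_st = Σ Wₕ·x̄ₕ = 0.3082·92.55 + 0.1641·43.00 + 0.0931·110.69 + 0.4346·122.17 ≈ 98.9817...
→ 98.98.

98.98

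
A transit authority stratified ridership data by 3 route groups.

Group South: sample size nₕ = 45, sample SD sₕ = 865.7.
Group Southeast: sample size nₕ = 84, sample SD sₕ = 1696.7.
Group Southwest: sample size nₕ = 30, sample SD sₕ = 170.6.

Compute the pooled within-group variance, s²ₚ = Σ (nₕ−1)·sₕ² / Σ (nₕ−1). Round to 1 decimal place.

South: (45−1)·865.7² = 44·749436.49 = 32975205.56
Southeast: (84−1)·1696.7² = 83·2878790.89 = 238939643.87
Southwest: (30−1)·170.6² = 29·29104.36 = 844026.44
Numerator = 272758875.87; denominator = Σ(nₕ−1) = 156.
s²ₚ = 272758875.87/156 = 1748454.333... → 1748454.3.

1748454.3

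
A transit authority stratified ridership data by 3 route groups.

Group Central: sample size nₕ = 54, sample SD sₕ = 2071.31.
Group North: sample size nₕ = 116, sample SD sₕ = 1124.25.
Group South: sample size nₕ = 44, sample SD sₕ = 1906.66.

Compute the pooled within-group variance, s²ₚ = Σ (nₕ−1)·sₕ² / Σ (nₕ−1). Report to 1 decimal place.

Degrees of freedom: 53 + 115 + 43 = 211.
Σ(nₕ−1)sₕ² = 53·4290325.1161 + 115·1263938.0625 + 43·3635352.3556 = 529060259.6316.
s²ₚ = 529060259.6316 / 211 = 2507394.595... → 2507394.6.

2507394.6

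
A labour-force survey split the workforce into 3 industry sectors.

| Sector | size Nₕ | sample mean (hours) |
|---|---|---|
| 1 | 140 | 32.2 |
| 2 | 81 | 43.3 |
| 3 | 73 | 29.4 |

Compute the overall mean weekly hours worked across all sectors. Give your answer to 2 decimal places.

34.56

x̄_st = (Σ Nₕx̄ₕ) / (Σ Nₕ) = (140·32.2 + 81·43.3 + 73·29.4) / 294
= 10161.5 / 294 = 34.5629... → 34.56.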